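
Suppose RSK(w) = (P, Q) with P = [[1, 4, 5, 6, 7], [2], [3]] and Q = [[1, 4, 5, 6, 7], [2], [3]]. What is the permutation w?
Reverse the RSK construction: for i from n down to 1, find the cell of Q containing i, remove the entry at that cell from P, and reverse-bump it up through P; the value ejected from row 1 is w(i).

Step i=7: Q has 7 at row 1, column 5; remove that cell from P, ejecting 7. So w(7) = 7. P is now [[1, 4, 5, 6], [2], [3]].
Step i=6: Q has 6 at row 1, column 4; remove that cell from P, ejecting 6. So w(6) = 6. P is now [[1, 4, 5], [2], [3]].
Step i=5: Q has 5 at row 1, column 3; remove that cell from P, ejecting 5. So w(5) = 5. P is now [[1, 4], [2], [3]].
Step i=4: Q has 4 at row 1, column 2; remove that cell from P, ejecting 4. So w(4) = 4. P is now [[1], [2], [3]].
Step i=3: Q has 3 at row 3, column 1; remove 3 from row 3 of P and reverse-bump: 3 enters row 2 and ejects 2; 2 enters row 1 and ejects 1. So w(3) = 1. P is now [[2], [3]].
Step i=2: Q has 2 at row 2, column 1; remove 3 from row 2 of P and reverse-bump: 3 enters row 1 and ejects 2. So w(2) = 2. P is now [[3]].
Step i=1: Q has 1 at row 1, column 1; remove that cell from P, ejecting 3. So w(1) = 3. P is now [].

So w = 3 2 1 4 5 6 7.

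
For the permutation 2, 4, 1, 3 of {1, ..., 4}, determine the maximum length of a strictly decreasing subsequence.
2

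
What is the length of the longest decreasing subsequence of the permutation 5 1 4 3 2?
4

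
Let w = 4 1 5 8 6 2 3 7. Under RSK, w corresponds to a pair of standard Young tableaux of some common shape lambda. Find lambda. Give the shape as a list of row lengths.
[4, 3, 1]

Row-insert each entry into an empty tableau.

After inserting 4: P = [[4]].
After inserting 1: P = [[1], [4]].
After inserting 5: P = [[1, 5], [4]].
After inserting 8: P = [[1, 5, 8], [4]].
After inserting 6: P = [[1, 5, 6], [4, 8]].
After inserting 2: P = [[1, 2, 6], [4, 5], [8]].
After inserting 3: P = [[1, 2, 3], [4, 5, 6], [8]].
After inserting 7: P = [[1, 2, 3, 7], [4, 5, 6], [8]].

The final insertion tableau P = [[1, 2, 3, 7], [4, 5, 6], [8]] has shape [4, 3, 1].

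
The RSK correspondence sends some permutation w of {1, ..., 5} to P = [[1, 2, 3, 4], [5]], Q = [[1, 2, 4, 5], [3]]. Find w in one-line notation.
Reverse the RSK construction: for i from n down to 1, find the cell of Q containing i, remove the entry at that cell from P, and reverse-bump it up through P; the value ejected from row 1 is w(i).

Step i=5: Q has 5 at row 1, column 4; remove that cell from P, ejecting 4. So w(5) = 4. P is now [[1, 2, 3], [5]].
Step i=4: Q has 4 at row 1, column 3; remove that cell from P, ejecting 3. So w(4) = 3. P is now [[1, 2], [5]].
Step i=3: Q has 3 at row 2, column 1; remove 5 from row 2 of P and reverse-bump: 5 enters row 1 and ejects 2. So w(3) = 2. P is now [[1, 5]].
Step i=2: Q has 2 at row 1, column 2; remove that cell from P, ejecting 5. So w(2) = 5. P is now [[1]].
Step i=1: Q has 1 at row 1, column 1; remove that cell from P, ejecting 1. So w(1) = 1. P is now [].

So w = 1 5 2 3 4.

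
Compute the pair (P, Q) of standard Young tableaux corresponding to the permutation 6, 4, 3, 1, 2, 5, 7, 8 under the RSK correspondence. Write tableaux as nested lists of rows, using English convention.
Insert each entry of the permutation into P by Schensted row insertion, recording in Q the position of each new cell.

Insert 6: appended to row 1. P = [[6]].
Insert 4: 4 bumps 6 from row 1; 6 starts row 2. P = [[4], [6]].
Insert 3: 3 bumps 4 from row 1; 4 bumps 6 from row 2; 6 starts row 3. P = [[3], [4], [6]].
Insert 1: 1 bumps 3 from row 1; 3 bumps 4 from row 2; 4 bumps 6 from row 3; 6 starts row 4. P = [[1], [3], [4], [6]].
Insert 2: appended to row 1. P = [[1, 2], [3], [4], [6]].
Insert 5: appended to row 1. P = [[1, 2, 5], [3], [4], [6]].
Insert 7: appended to row 1. P = [[1, 2, 5, 7], [3], [4], [6]].
Insert 8: appended to row 1. P = [[1, 2, 5, 7, 8], [3], [4], [6]].

So P = [[1, 2, 5, 7, 8], [3], [4], [6]], Q = [[1, 5, 6, 7, 8], [2], [3], [4]].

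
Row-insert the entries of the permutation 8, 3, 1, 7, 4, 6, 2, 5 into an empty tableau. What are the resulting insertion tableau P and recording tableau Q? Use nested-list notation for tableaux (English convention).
P = [[1, 2, 5], [3, 4, 6], [7], [8]], Q = [[1, 4, 6], [2, 5, 8], [3], [7]]

Insert each entry of the permutation into P by Schensted row insertion, recording in Q the position of each new cell.

Insert 8: appended to row 1. P = [[8]].
Insert 3: 3 bumps 8 from row 1; 8 starts row 2. P = [[3], [8]].
Insert 1: 1 bumps 3 from row 1; 3 bumps 8 from row 2; 8 starts row 3. P = [[1], [3], [8]].
Insert 7: appended to row 1. P = [[1, 7], [3], [8]].
Insert 4: 4 bumps 7 from row 1; 7 appends to row 2. P = [[1, 4], [3, 7], [8]].
Insert 6: appended to row 1. P = [[1, 4, 6], [3, 7], [8]].
Insert 2: 2 bumps 4 from row 1; 4 bumps 7 from row 2; 7 bumps 8 from row 3; 8 starts row 4. P = [[1, 2, 6], [3, 4], [7], [8]].
Insert 5: 5 bumps 6 from row 1; 6 appends to row 2. P = [[1, 2, 5], [3, 4, 6], [7], [8]].

So P = [[1, 2, 5], [3, 4, 6], [7], [8]], Q = [[1, 4, 6], [2, 5, 8], [3], [7]].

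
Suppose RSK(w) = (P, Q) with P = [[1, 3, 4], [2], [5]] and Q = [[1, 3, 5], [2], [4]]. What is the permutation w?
Reverse RSK: for i = n, n-1, ..., 1, locate i in Q, remove the corresponding corner cell from P, and reverse-bump its entry up through P; the value ejected from row 1 is w(i).

So w = 5 2 3 1 4.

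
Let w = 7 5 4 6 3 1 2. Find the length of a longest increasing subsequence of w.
2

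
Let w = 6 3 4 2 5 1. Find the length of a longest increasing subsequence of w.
3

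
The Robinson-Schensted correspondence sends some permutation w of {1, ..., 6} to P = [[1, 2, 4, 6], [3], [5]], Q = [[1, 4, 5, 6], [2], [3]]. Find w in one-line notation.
5 3 1 2 4 6

Reverse the RSK construction: for i from n down to 1, find the cell of Q containing i, remove the entry at that cell from P, and reverse-bump it up through P; the value ejected from row 1 is w(i).

Step i=6: Q has 6 at row 1, column 4; remove that cell from P, ejecting 6. So w(6) = 6. P is now [[1, 2, 4], [3], [5]].
Step i=5: Q has 5 at row 1, column 3; remove that cell from P, ejecting 4. So w(5) = 4. P is now [[1, 2], [3], [5]].
Step i=4: Q has 4 at row 1, column 2; remove that cell from P, ejecting 2. So w(4) = 2. P is now [[1], [3], [5]].
Step i=3: Q has 3 at row 3, column 1; remove 5 from row 3 of P and reverse-bump: 5 enters row 2 and ejects 3; 3 enters row 1 and ejects 1. So w(3) = 1. P is now [[3], [5]].
Step i=2: Q has 2 at row 2, column 1; remove 5 from row 2 of P and reverse-bump: 5 enters row 1 and ejects 3. So w(2) = 3. P is now [[5]].
Step i=1: Q has 1 at row 1, column 1; remove that cell from P, ejecting 5. So w(1) = 5. P is now [].

So w = 5 3 1 2 4 6.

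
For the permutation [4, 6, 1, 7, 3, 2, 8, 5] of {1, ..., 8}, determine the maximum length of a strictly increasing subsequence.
4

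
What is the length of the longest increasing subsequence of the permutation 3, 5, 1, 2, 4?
3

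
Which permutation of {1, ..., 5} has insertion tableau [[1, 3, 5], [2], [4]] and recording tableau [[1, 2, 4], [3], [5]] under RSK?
2 4 3 5 1

Reverse the RSK construction: for i from n down to 1, find the cell of Q containing i, remove the entry at that cell from P, and reverse-bump it up through P; the value ejected from row 1 is w(i).

Step i=5: Q has 5 at row 3, column 1; remove 4 from row 3 of P and reverse-bump: 4 enters row 2 and ejects 2; 2 enters row 1 and ejects 1. So w(5) = 1. P is now [[2, 3, 5], [4]].
Step i=4: Q has 4 at row 1, column 3; remove that cell from P, ejecting 5. So w(4) = 5. P is now [[2, 3], [4]].
Step i=3: Q has 3 at row 2, column 1; remove 4 from row 2 of P and reverse-bump: 4 enters row 1 and ejects 3. So w(3) = 3. P is now [[2, 4]].
Step i=2: Q has 2 at row 1, column 2; remove that cell from P, ejecting 4. So w(2) = 4. P is now [[2]].
Step i=1: Q has 1 at row 1, column 1; remove that cell from P, ejecting 2. So w(1) = 2. P is now [].

So w = 2 4 3 5 1.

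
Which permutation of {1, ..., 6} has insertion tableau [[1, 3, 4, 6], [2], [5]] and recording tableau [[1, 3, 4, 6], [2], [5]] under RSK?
Reverse the RSK construction: for i from n down to 1, find the cell of Q containing i, remove the entry at that cell from P, and reverse-bump it up through P; the value ejected from row 1 is w(i).

Step i=6: Q has 6 at row 1, column 4; remove that cell from P, ejecting 6. So w(6) = 6. P is now [[1, 3, 4], [2], [5]].
Step i=5: Q has 5 at row 3, column 1; remove 5 from row 3 of P and reverse-bump: 5 enters row 2 and ejects 2; 2 enters row 1 and ejects 1. So w(5) = 1. P is now [[2, 3, 4], [5]].
Step i=4: Q has 4 at row 1, column 3; remove that cell from P, ejecting 4. So w(4) = 4. P is now [[2, 3], [5]].
Step i=3: Q has 3 at row 1, column 2; remove that cell from P, ejecting 3. So w(3) = 3. P is now [[2], [5]].
Step i=2: Q has 2 at row 2, column 1; remove 5 from row 2 of P and reverse-bump: 5 enters row 1 and ejects 2. So w(2) = 2. P is now [[5]].
Step i=1: Q has 1 at row 1, column 1; remove that cell from P, ejecting 5. So w(1) = 5. P is now [].

So w = 5 2 3 4 1 6.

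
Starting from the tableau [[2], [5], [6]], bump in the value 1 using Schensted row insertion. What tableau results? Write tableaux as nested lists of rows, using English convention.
In row 1, 1 replaces 2 (the leftmost entry greater than 1); 2 is bumped to row 2. In row 2, 2 replaces 5 (the leftmost entry greater than 2); 5 is bumped to row 3. In row 3, 5 replaces 6 (the leftmost entry greater than 5); 6 is bumped to row 4. 6 starts a new row 4. The new tableau is [[1], [2], [5], [6]].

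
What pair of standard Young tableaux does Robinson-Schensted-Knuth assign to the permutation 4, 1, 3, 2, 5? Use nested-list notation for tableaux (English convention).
P = [[1, 2, 5], [3], [4]], Q = [[1, 3, 5], [2], [4]]

Insert each entry of the permutation into P by Schensted row insertion, recording in Q the position of each new cell.

Insert 4: appended to row 1. P = [[4]], Q = [[1]].
Insert 1: 1 bumps 4 from row 1; 4 starts row 2. P = [[1], [4]], Q = [[1], [2]].
Insert 3: appended to row 1. P = [[1, 3], [4]], Q = [[1, 3], [2]].
Insert 2: 2 bumps 3 from row 1; 3 bumps 4 from row 2; 4 starts row 3. P = [[1, 2], [3], [4]], Q = [[1, 3], [2], [4]].
Insert 5: appended to row 1. P = [[1, 2, 5], [3], [4]], Q = [[1, 3, 5], [2], [4]].

So P = [[1, 2, 5], [3], [4]], Q = [[1, 3, 5], [2], [4]].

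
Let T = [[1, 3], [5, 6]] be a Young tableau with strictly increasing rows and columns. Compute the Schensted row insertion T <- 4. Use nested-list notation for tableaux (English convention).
[[1, 3, 4], [5, 6]]

4 is larger than every entry of row 1, so it is appended to row 1. The new tableau is [[1, 3, 4], [5, 6]].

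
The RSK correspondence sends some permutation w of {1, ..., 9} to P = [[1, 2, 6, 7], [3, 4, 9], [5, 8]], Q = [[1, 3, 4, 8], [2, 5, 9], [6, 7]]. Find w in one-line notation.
5 3 4 8 6 1 2 9 7

Reverse the RSK construction: for i from n down to 1, find the cell of Q containing i, remove the entry at that cell from P, and reverse-bump it up through P; the value ejected from row 1 is w(i).

Step i=9: Q has 9 at row 2, column 3; remove 9 from row 2 of P and reverse-bump: 9 enters row 1 and ejects 7. So w(9) = 7. P is now [[1, 2, 6, 9], [3, 4], [5, 8]].
Step i=8: Q has 8 at row 1, column 4; remove that cell from P, ejecting 9. So w(8) = 9. P is now [[1, 2, 6], [3, 4], [5, 8]].
Step i=7: Q has 7 at row 3, column 2; remove 8 from row 3 of P and reverse-bump: 8 enters row 2 and ejects 4; 4 enters row 1 and ejects 2. So w(7) = 2. P is now [[1, 4, 6], [3, 8], [5]].
Step i=6: Q has 6 at row 3, column 1; remove 5 from row 3 of P and reverse-bump: 5 enters row 2 and ejects 3; 3 enters row 1 and ejects 1. So w(6) = 1. P is now [[3, 4, 6], [5, 8]].
Step i=5: Q has 5 at row 2, column 2; remove 8 from row 2 of P and reverse-bump: 8 enters row 1 and ejects 6. So w(5) = 6. P is now [[3, 4, 8], [5]].
Step i=4: Q has 4 at row 1, column 3; remove that cell from P, ejecting 8. So w(4) = 8. P is now [[3, 4], [5]].
Step i=3: Q has 3 at row 1, column 2; remove that cell from P, ejecting 4. So w(3) = 4. P is now [[3], [5]].
Step i=2: Q has 2 at row 2, column 1; remove 5 from row 2 of P and reverse-bump: 5 enters row 1 and ejects 3. So w(2) = 3. P is now [[5]].
Step i=1: Q has 1 at row 1, column 1; remove that cell from P, ejecting 5. So w(1) = 5. P is now [].

So w = 5 3 4 8 6 1 2 9 7.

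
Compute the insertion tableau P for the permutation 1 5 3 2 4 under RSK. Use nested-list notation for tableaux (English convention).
After inserting 1: P = [[1]].
After inserting 5: P = [[1, 5]].
After inserting 3: P = [[1, 3], [5]].
After inserting 2: P = [[1, 2], [3], [5]].
After inserting 4: P = [[1, 2, 4], [3], [5]].

So P = [[1, 2, 4], [3], [5]].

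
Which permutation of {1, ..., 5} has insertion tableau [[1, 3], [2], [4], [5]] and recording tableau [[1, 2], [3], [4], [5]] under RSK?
Reverse the RSK construction: for i from n down to 1, find the cell of Q containing i, remove the entry at that cell from P, and reverse-bump it up through P; the value ejected from row 1 is w(i).

Step i=5: Q has 5 at row 4, column 1; remove 5 from row 4 of P and reverse-bump: 5 enters row 3 and ejects 4; 4 enters row 2 and ejects 2; 2 enters row 1 and ejects 1. So w(5) = 1. P is now [[2, 3], [4], [5]].
Step i=4: Q has 4 at row 3, column 1; remove 5 from row 3 of P and reverse-bump: 5 enters row 2 and ejects 4; 4 enters row 1 and ejects 3. So w(4) = 3. P is now [[2, 4], [5]].
Step i=3: Q has 3 at row 2, column 1; remove 5 from row 2 of P and reverse-bump: 5 enters row 1 and ejects 4. So w(3) = 4. P is now [[2, 5]].
Step i=2: Q has 2 at row 1, column 2; remove that cell from P, ejecting 5. So w(2) = 5. P is now [[2]].
Step i=1: Q has 1 at row 1, column 1; remove that cell from P, ejecting 2. So w(1) = 2. P is now [].

So w = 2 5 4 3 1.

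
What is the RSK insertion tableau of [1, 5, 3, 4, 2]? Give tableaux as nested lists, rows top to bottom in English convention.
Insert 1: appended to row 1. P = [[1]].
Insert 5: appended to row 1. P = [[1, 5]].
Insert 3: 3 bumps 5 from row 1; 5 starts row 2. P = [[1, 3], [5]].
Insert 4: appended to row 1. P = [[1, 3, 4], [5]].
Insert 2: 2 bumps 3 from row 1; 3 bumps 5 from row 2; 5 starts row 3. P = [[1, 2, 4], [3], [5]].

So P = [[1, 2, 4], [3], [5]].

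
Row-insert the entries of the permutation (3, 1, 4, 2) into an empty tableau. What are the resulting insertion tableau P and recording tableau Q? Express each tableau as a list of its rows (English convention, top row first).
Insert each entry of the permutation into P by Schensted row insertion, recording in Q the position of each new cell.

Insert 3: appended to row 1. P = [[3]].
Insert 1: 1 bumps 3 from row 1; 3 starts row 2. P = [[1], [3]].
Insert 4: appended to row 1. P = [[1, 4], [3]].
Insert 2: 2 bumps 4 from row 1; 4 appends to row 2. P = [[1, 2], [3, 4]].

So P = [[1, 2], [3, 4]], Q = [[1, 3], [2, 4]].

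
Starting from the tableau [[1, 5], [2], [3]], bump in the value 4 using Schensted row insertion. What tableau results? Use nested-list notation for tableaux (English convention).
[[1, 4], [2, 5], [3]]

In row 1, 4 replaces 5 (the leftmost entry greater than 4); 5 is bumped to row 2. 5 is appended to row 2. The new tableau is [[1, 4], [2, 5], [3]].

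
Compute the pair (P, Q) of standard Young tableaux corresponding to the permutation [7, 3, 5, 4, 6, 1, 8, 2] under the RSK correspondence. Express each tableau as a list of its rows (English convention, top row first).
Insert each entry of the permutation into P by Schensted row insertion, recording in Q the position of each new cell.

After inserting 7: P = [[7]].
After inserting 3: P = [[3], [7]].
After inserting 5: P = [[3, 5], [7]].
After inserting 4: P = [[3, 4], [5], [7]].
After inserting 6: P = [[3, 4, 6], [5], [7]].
After inserting 1: P = [[1, 4, 6], [3], [5], [7]].
After inserting 8: P = [[1, 4, 6, 8], [3], [5], [7]].
After inserting 2: P = [[1, 2, 6, 8], [3, 4], [5], [7]].

So P = [[1, 2, 6, 8], [3, 4], [5], [7]], Q = [[1, 3, 5, 7], [2, 8], [4], [6]].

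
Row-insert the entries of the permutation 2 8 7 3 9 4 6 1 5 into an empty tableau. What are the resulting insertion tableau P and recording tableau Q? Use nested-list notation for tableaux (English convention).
Insert each entry of the permutation into P by Schensted row insertion, recording in Q the position of each new cell.

Insert 2: appended to row 1. P = [[2]].
Insert 8: appended to row 1. P = [[2, 8]].
Insert 7: 7 bumps 8 from row 1; 8 starts row 2. P = [[2, 7], [8]].
Insert 3: 3 bumps 7 from row 1; 7 bumps 8 from row 2; 8 starts row 3. P = [[2, 3], [7], [8]].
Insert 9: appended to row 1. P = [[2, 3, 9], [7], [8]].
Insert 4: 4 bumps 9 from row 1; 9 appends to row 2. P = [[2, 3, 4], [7, 9], [8]].
Insert 6: appended to row 1. P = [[2, 3, 4, 6], [7, 9], [8]].
Insert 1: 1 bumps 2 from row 1; 2 bumps 7 from row 2; 7 bumps 8 from row 3; 8 starts row 4. P = [[1, 3, 4, 6], [2, 9], [7], [8]].
Insert 5: 5 bumps 6 from row 1; 6 bumps 9 from row 2; 9 appends to row 3. P = [[1, 3, 4, 5], [2, 6], [7, 9], [8]].

So P = [[1, 3, 4, 5], [2, 6], [7, 9], [8]], Q = [[1, 2, 5, 7], [3, 6], [4, 9], [8]].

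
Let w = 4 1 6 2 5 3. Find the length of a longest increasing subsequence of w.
3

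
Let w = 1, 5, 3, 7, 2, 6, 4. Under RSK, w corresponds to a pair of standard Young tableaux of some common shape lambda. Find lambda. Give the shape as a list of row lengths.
[3, 2, 2]

Row-insert each entry into an empty tableau.

After inserting 1: P = [[1]].
After inserting 5: P = [[1, 5]].
After inserting 3: P = [[1, 3], [5]].
After inserting 7: P = [[1, 3, 7], [5]].
After inserting 2: P = [[1, 2, 7], [3], [5]].
After inserting 6: P = [[1, 2, 6], [3, 7], [5]].
After inserting 4: P = [[1, 2, 4], [3, 6], [5, 7]].

The final insertion tableau P = [[1, 2, 4], [3, 6], [5, 7]] has shape [3, 2, 2].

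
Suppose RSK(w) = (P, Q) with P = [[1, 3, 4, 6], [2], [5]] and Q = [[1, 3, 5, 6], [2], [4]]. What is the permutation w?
Reverse the RSK construction: for i from n down to 1, find the cell of Q containing i, remove the entry at that cell from P, and reverse-bump it up through P; the value ejected from row 1 is w(i).

Step i=6: Q has 6 at row 1, column 4; remove that cell from P, ejecting 6. So w(6) = 6. P is now [[1, 3, 4], [2], [5]].
Step i=5: Q has 5 at row 1, column 3; remove that cell from P, ejecting 4. So w(5) = 4. P is now [[1, 3], [2], [5]].
Step i=4: Q has 4 at row 3, column 1; remove 5 from row 3 of P and reverse-bump: 5 enters row 2 and ejects 2; 2 enters row 1 and ejects 1. So w(4) = 1. P is now [[2, 3], [5]].
Step i=3: Q has 3 at row 1, column 2; remove that cell from P, ejecting 3. So w(3) = 3. P is now [[2], [5]].
Step i=2: Q has 2 at row 2, column 1; remove 5 from row 2 of P and reverse-bump: 5 enters row 1 and ejects 2. So w(2) = 2. P is now [[5]].
Step i=1: Q has 1 at row 1, column 1; remove that cell from P, ejecting 5. So w(1) = 5. P is now [].

So w = 5 2 3 1 4 6.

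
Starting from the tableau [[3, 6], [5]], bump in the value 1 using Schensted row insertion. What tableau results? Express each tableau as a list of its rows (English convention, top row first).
In row 1, 1 replaces 3 (the leftmost entry greater than 1); 3 is bumped to row 2. In row 2, 3 replaces 5 (the leftmost entry greater than 3); 5 is bumped to row 3. 5 starts a new row 3. The new tableau is [[1, 6], [3], [5]].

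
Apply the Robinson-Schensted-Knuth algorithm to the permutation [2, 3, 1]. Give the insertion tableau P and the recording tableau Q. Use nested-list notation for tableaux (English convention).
Insert each entry of the permutation into P by Schensted row insertion, recording in Q the position of each new cell.

Insert 2: appended to row 1. P = [[2]], Q = [[1]].
Insert 3: appended to row 1. P = [[2, 3]], Q = [[1, 2]].
Insert 1: 1 bumps 2 from row 1; 2 starts row 2. P = [[1, 3], [2]], Q = [[1, 2], [3]].

So P = [[1, 3], [2]], Q = [[1, 2], [3]].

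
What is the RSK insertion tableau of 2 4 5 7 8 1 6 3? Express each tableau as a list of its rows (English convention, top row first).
P = [[1, 3, 5, 6, 8], [2, 4], [7]]

After inserting 2: P = [[2]].
After inserting 4: P = [[2, 4]].
After inserting 5: P = [[2, 4, 5]].
After inserting 7: P = [[2, 4, 5, 7]].
After inserting 8: P = [[2, 4, 5, 7, 8]].
After inserting 1: P = [[1, 4, 5, 7, 8], [2]].
After inserting 6: P = [[1, 4, 5, 6, 8], [2, 7]].
After inserting 3: P = [[1, 3, 5, 6, 8], [2, 4], [7]].

So P = [[1, 3, 5, 6, 8], [2, 4], [7]].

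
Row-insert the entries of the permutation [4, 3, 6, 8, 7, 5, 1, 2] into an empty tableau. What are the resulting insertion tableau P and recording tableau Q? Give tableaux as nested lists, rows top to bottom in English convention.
Insert each entry of the permutation into P by Schensted row insertion, recording in Q the position of each new cell.

After inserting 4: P = [[4]].
After inserting 3: P = [[3], [4]].
After inserting 6: P = [[3, 6], [4]].
After inserting 8: P = [[3, 6, 8], [4]].
After inserting 7: P = [[3, 6, 7], [4, 8]].
After inserting 5: P = [[3, 5, 7], [4, 6], [8]].
After inserting 1: P = [[1, 5, 7], [3, 6], [4], [8]].
After inserting 2: P = [[1, 2, 7], [3, 5], [4, 6], [8]].

So P = [[1, 2, 7], [3, 5], [4, 6], [8]], Q = [[1, 3, 4], [2, 5], [6, 8], [7]].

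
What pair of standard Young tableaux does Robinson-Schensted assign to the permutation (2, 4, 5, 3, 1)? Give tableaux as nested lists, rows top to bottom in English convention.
Insert each entry of the permutation into P by Schensted row insertion, recording in Q the position of each new cell.

Insert 2: appended to row 1. P = [[2]], Q = [[1]].
Insert 4: appended to row 1. P = [[2, 4]], Q = [[1, 2]].
Insert 5: appended to row 1. P = [[2, 4, 5]], Q = [[1, 2, 3]].
Insert 3: 3 bumps 4 from row 1; 4 starts row 2. P = [[2, 3, 5], [4]], Q = [[1, 2, 3], [4]].
Insert 1: 1 bumps 2 from row 1; 2 bumps 4 from row 2; 4 starts row 3. P = [[1, 3, 5], [2], [4]], Q = [[1, 2, 3], [4], [5]].

So P = [[1, 3, 5], [2], [4]], Q = [[1, 2, 3], [4], [5]].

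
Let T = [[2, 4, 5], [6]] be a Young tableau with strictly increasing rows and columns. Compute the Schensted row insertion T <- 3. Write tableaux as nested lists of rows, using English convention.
In row 1, 3 replaces 4 (the leftmost entry greater than 3); 4 is bumped to row 2. In row 2, 4 replaces 6 (the leftmost entry greater than 4); 6 is bumped to row 3. 6 starts a new row 3. The new tableau is [[2, 3, 5], [4], [6]].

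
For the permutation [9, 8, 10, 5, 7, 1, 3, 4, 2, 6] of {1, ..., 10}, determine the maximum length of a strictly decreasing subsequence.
5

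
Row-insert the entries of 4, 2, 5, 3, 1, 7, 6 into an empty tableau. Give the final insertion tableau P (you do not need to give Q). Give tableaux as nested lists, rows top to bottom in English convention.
Insert 4: appended to row 1. P = [[4]].
Insert 2: 2 bumps 4 from row 1; 4 starts row 2. P = [[2], [4]].
Insert 5: appended to row 1. P = [[2, 5], [4]].
Insert 3: 3 bumps 5 from row 1; 5 appends to row 2. P = [[2, 3], [4, 5]].
Insert 1: 1 bumps 2 from row 1; 2 bumps 4 from row 2; 4 starts row 3. P = [[1, 3], [2, 5], [4]].
Insert 7: appended to row 1. P = [[1, 3, 7], [2, 5], [4]].
Insert 6: 6 bumps 7 from row 1; 7 appends to row 2. P = [[1, 3, 6], [2, 5, 7], [4]].

So P = [[1, 3, 6], [2, 5, 7], [4]].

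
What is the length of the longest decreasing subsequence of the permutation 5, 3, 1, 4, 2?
3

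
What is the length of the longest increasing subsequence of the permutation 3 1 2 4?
3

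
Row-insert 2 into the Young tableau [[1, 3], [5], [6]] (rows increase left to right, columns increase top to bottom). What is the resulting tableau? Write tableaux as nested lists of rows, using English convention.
[[1, 2], [3], [5], [6]]

In row 1, 2 replaces 3 (the leftmost entry greater than 2); 3 is bumped to row 2. In row 2, 3 replaces 5 (the leftmost entry greater than 3); 5 is bumped to row 3. In row 3, 5 replaces 6 (the leftmost entry greater than 5); 6 is bumped to row 4. 6 starts a new row 4. The new tableau is [[1, 2], [3], [5], [6]].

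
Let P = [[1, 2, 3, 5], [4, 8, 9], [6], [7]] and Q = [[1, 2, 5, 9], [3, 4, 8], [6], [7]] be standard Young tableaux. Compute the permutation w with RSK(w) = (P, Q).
7 8 1 6 9 4 2 3 5

Reverse the RSK construction: for i from n down to 1, find the cell of Q containing i, remove the entry at that cell from P, and reverse-bump it up through P; the value ejected from row 1 is w(i).

Step i=9: Q has 9 at row 1, column 4; remove that cell from P, ejecting 5. So w(9) = 5. P is now [[1, 2, 3], [4, 8, 9], [6], [7]].
Step i=8: Q has 8 at row 2, column 3; remove 9 from row 2 of P and reverse-bump: 9 enters row 1 and ejects 3. So w(8) = 3. P is now [[1, 2, 9], [4, 8], [6], [7]].
Step i=7: Q has 7 at row 4, column 1; remove 7 from row 4 of P and reverse-bump: 7 enters row 3 and ejects 6; 6 enters row 2 and ejects 4; 4 enters row 1 and ejects 2. So w(7) = 2. P is now [[1, 4, 9], [6, 8], [7]].
Step i=6: Q has 6 at row 3, column 1; remove 7 from row 3 of P and reverse-bump: 7 enters row 2 and ejects 6; 6 enters row 1 and ejects 4. So w(6) = 4. P is now [[1, 6, 9], [7, 8]].
Step i=5: Q has 5 at row 1, column 3; remove that cell from P, ejecting 9. So w(5) = 9. P is now [[1, 6], [7, 8]].
Step i=4: Q has 4 at row 2, column 2; remove 8 from row 2 of P and reverse-bump: 8 enters row 1 and ejects 6. So w(4) = 6. P is now [[1, 8], [7]].
Step i=3: Q has 3 at row 2, column 1; remove 7 from row 2 of P and reverse-bump: 7 enters row 1 and ejects 1. So w(3) = 1. P is now [[7, 8]].
Step i=2: Q has 2 at row 1, column 2; remove that cell from P, ejecting 8. So w(2) = 8. P is now [[7]].
Step i=1: Q has 1 at row 1, column 1; remove that cell from P, ejecting 7. So w(1) = 7. P is now [].

So w = 7 8 1 6 9 4 2 3 5.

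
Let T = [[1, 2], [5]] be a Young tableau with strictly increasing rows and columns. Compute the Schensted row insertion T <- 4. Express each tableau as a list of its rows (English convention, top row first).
[[1, 2, 4], [5]]

4 is larger than every entry of row 1, so it is appended to row 1. The new tableau is [[1, 2, 4], [5]].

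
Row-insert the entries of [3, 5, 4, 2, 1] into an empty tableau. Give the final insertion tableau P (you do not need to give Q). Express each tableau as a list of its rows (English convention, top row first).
P = [[1, 4], [2], [3], [5]]

After inserting 3: P = [[3]].
After inserting 5: P = [[3, 5]].
After inserting 4: P = [[3, 4], [5]].
After inserting 2: P = [[2, 4], [3], [5]].
After inserting 1: P = [[1, 4], [2], [3], [5]].

So P = [[1, 4], [2], [3], [5]].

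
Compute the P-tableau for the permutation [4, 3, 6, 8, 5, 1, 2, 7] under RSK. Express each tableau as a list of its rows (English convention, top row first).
P = [[1, 2, 7], [3, 5, 8], [4, 6]]

Insert 4: appended to row 1. P = [[4]].
Insert 3: 3 bumps 4 from row 1; 4 starts row 2. P = [[3], [4]].
Insert 6: appended to row 1. P = [[3, 6], [4]].
Insert 8: appended to row 1. P = [[3, 6, 8], [4]].
Insert 5: 5 bumps 6 from row 1; 6 appends to row 2. P = [[3, 5, 8], [4, 6]].
Insert 1: 1 bumps 3 from row 1; 3 bumps 4 from row 2; 4 starts row 3. P = [[1, 5, 8], [3, 6], [4]].
Insert 2: 2 bumps 5 from row 1; 5 bumps 6 from row 2; 6 appends to row 3. P = [[1, 2, 8], [3, 5], [4, 6]].
Insert 7: 7 bumps 8 from row 1; 8 appends to row 2. P = [[1, 2, 7], [3, 5, 8], [4, 6]].

So P = [[1, 2, 7], [3, 5, 8], [4, 6]].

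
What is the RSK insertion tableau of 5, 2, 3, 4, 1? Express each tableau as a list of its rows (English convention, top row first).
Insert 5: appended to row 1. P = [[5]].
Insert 2: 2 bumps 5 from row 1; 5 starts row 2. P = [[2], [5]].
Insert 3: appended to row 1. P = [[2, 3], [5]].
Insert 4: appended to row 1. P = [[2, 3, 4], [5]].
Insert 1: 1 bumps 2 from row 1; 2 bumps 5 from row 2; 5 starts row 3. P = [[1, 3, 4], [2], [5]].

So P = [[1, 3, 4], [2], [5]].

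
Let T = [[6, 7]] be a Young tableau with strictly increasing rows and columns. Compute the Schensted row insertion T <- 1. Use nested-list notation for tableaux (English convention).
In row 1, 1 replaces 6 (the leftmost entry greater than 1); 6 is bumped to row 2. 6 starts a new row 2. The new tableau is [[1, 7], [6]].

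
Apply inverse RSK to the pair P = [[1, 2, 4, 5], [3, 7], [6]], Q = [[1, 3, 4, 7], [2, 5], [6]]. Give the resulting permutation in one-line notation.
Reverse the RSK construction: for i from n down to 1, find the cell of Q containing i, remove the entry at that cell from P, and reverse-bump it up through P; the value ejected from row 1 is w(i).

Step i=7: Q has 7 at row 1, column 4; remove that cell from P, ejecting 5. So w(7) = 5. P is now [[1, 2, 4], [3, 7], [6]].
Step i=6: Q has 6 at row 3, column 1; remove 6 from row 3 of P and reverse-bump: 6 enters row 2 and ejects 3; 3 enters row 1 and ejects 2. So w(6) = 2. P is now [[1, 3, 4], [6, 7]].
Step i=5: Q has 5 at row 2, column 2; remove 7 from row 2 of P and reverse-bump: 7 enters row 1 and ejects 4. So w(5) = 4. P is now [[1, 3, 7], [6]].
Step i=4: Q has 4 at row 1, column 3; remove that cell from P, ejecting 7. So w(4) = 7. P is now [[1, 3], [6]].
Step i=3: Q has 3 at row 1, column 2; remove that cell from P, ejecting 3. So w(3) = 3. P is now [[1], [6]].
Step i=2: Q has 2 at row 2, column 1; remove 6 from row 2 of P and reverse-bump: 6 enters row 1 and ejects 1. So w(2) = 1. P is now [[6]].
Step i=1: Q has 1 at row 1, column 1; remove that cell from P, ejecting 6. So w(1) = 6. P is now [].

So w = 6 1 3 7 4 2 5.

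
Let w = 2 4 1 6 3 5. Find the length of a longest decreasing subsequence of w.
2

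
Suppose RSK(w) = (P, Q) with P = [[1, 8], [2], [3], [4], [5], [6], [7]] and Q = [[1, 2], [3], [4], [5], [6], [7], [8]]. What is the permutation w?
Reverse the RSK construction: for i from n down to 1, find the cell of Q containing i, remove the entry at that cell from P, and reverse-bump it up through P; the value ejected from row 1 is w(i).

Step i=8: Q has 8 at row 7, column 1; remove 7 from row 7 of P and reverse-bump: 7 enters row 6 and ejects 6; 6 enters row 5 and ejects 5; 5 enters row 4 and ejects 4; 4 enters row 3 and ejects 3; 3 enters row 2 and ejects 2; 2 enters row 1 and ejects 1. So w(8) = 1. P is now [[2, 8], [3], [4], [5], [6], [7]].
Step i=7: Q has 7 at row 6, column 1; remove 7 from row 6 of P and reverse-bump: 7 enters row 5 and ejects 6; 6 enters row 4 and ejects 5; 5 enters row 3 and ejects 4; 4 enters row 2 and ejects 3; 3 enters row 1 and ejects 2. So w(7) = 2. P is now [[3, 8], [4], [5], [6], [7]].
Step i=6: Q has 6 at row 5, column 1; remove 7 from row 5 of P and reverse-bump: 7 enters row 4 and ejects 6; 6 enters row 3 and ejects 5; 5 enters row 2 and ejects 4; 4 enters row 1 and ejects 3. So w(6) = 3. P is now [[4, 8], [5], [6], [7]].
Step i=5: Q has 5 at row 4, column 1; remove 7 from row 4 of P and reverse-bump: 7 enters row 3 and ejects 6; 6 enters row 2 and ejects 5; 5 enters row 1 and ejects 4. So w(5) = 4. P is now [[5, 8], [6], [7]].
Step i=4: Q has 4 at row 3, column 1; remove 7 from row 3 of P and reverse-bump: 7 enters row 2 and ejects 6; 6 enters row 1 and ejects 5. So w(4) = 5. P is now [[6, 8], [7]].
Step i=3: Q has 3 at row 2, column 1; remove 7 from row 2 of P and reverse-bump: 7 enters row 1 and ejects 6. So w(3) = 6. P is now [[7, 8]].
Step i=2: Q has 2 at row 1, column 2; remove that cell from P, ejecting 8. So w(2) = 8. P is now [[7]].
Step i=1: Q has 1 at row 1, column 1; remove that cell from P, ejecting 7. So w(1) = 7. P is now [].

So w = 7 8 6 5 4 3 2 1.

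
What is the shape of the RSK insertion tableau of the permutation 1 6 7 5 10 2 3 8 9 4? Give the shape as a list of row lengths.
[5, 3, 2]

RSK row insertion gives P = [[1, 2, 3, 4, 9], [5, 7, 8], [6, 10]], which has shape [5, 3, 2].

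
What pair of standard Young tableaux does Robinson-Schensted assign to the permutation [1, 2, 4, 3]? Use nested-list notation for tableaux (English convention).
P = [[1, 2, 3], [4]], Q = [[1, 2, 3], [4]]

Insert each entry of the permutation into P by Schensted row insertion, recording in Q the position of each new cell.

Insert 1: appended to row 1. P = [[1]].
Insert 2: appended to row 1. P = [[1, 2]].
Insert 4: appended to row 1. P = [[1, 2, 4]].
Insert 3: 3 bumps 4 from row 1; 4 starts row 2. P = [[1, 2, 3], [4]].

So P = [[1, 2, 3], [4]], Q = [[1, 2, 3], [4]].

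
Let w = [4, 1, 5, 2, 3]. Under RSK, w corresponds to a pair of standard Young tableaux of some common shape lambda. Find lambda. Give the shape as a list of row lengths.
[3, 2]

Row-insert each entry into an empty tableau.

After inserting 4: P = [[4]].
After inserting 1: P = [[1], [4]].
After inserting 5: P = [[1, 5], [4]].
After inserting 2: P = [[1, 2], [4, 5]].
After inserting 3: P = [[1, 2, 3], [4, 5]].

The final insertion tableau P = [[1, 2, 3], [4, 5]] has shape [3, 2].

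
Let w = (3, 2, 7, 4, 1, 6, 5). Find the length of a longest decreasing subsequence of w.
3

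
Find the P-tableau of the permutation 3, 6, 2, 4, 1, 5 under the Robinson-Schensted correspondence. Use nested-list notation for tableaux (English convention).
P = [[1, 4, 5], [2, 6], [3]]

Insert 3: appended to row 1. P = [[3]].
Insert 6: appended to row 1. P = [[3, 6]].
Insert 2: 2 bumps 3 from row 1; 3 starts row 2. P = [[2, 6], [3]].
Insert 4: 4 bumps 6 from row 1; 6 appends to row 2. P = [[2, 4], [3, 6]].
Insert 1: 1 bumps 2 from row 1; 2 bumps 3 from row 2; 3 starts row 3. P = [[1, 4], [2, 6], [3]].
Insert 5: appended to row 1. P = [[1, 4, 5], [2, 6], [3]].

So P = [[1, 4, 5], [2, 6], [3]].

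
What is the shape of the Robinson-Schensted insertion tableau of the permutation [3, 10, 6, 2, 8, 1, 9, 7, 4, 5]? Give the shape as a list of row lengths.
[4, 3, 2, 1]

Row-insert each entry into an empty tableau.

After inserting 3: P = [[3]].
After inserting 10: P = [[3, 10]].
After inserting 6: P = [[3, 6], [10]].
After inserting 2: P = [[2, 6], [3], [10]].
After inserting 8: P = [[2, 6, 8], [3], [10]].
After inserting 1: P = [[1, 6, 8], [2], [3], [10]].
After inserting 9: P = [[1, 6, 8, 9], [2], [3], [10]].
After inserting 7: P = [[1, 6, 7, 9], [2, 8], [3], [10]].
After inserting 4: P = [[1, 4, 7, 9], [2, 6], [3, 8], [10]].
After inserting 5: P = [[1, 4, 5, 9], [2, 6, 7], [3, 8], [10]].

The final insertion tableau P = [[1, 4, 5, 9], [2, 6, 7], [3, 8], [10]] has shape [4, 3, 2, 1].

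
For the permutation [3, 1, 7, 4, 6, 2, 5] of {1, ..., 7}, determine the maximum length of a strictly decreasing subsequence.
3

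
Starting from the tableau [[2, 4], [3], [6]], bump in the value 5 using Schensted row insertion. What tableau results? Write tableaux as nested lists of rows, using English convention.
5 is larger than every entry of row 1, so it is appended to row 1. The new tableau is [[2, 4, 5], [3], [6]].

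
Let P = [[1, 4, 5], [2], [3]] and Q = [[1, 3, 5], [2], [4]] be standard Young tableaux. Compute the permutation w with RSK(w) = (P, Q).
3 2 4 1 5

Reverse RSK: for i = n, n-1, ..., 1, locate i in Q, remove the corresponding corner cell from P, and reverse-bump its entry up through P; the value ejected from row 1 is w(i).

So w = 3 2 4 1 5.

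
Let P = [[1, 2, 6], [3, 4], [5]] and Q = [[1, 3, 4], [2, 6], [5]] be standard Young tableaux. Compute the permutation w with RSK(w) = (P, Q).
5 3 4 6 1 2

Reverse the RSK construction: for i from n down to 1, find the cell of Q containing i, remove the entry at that cell from P, and reverse-bump it up through P; the value ejected from row 1 is w(i).

Step i=6: Q has 6 at row 2, column 2; remove 4 from row 2 of P and reverse-bump: 4 enters row 1 and ejects 2. So w(6) = 2. P is now [[1, 4, 6], [3], [5]].
Step i=5: Q has 5 at row 3, column 1; remove 5 from row 3 of P and reverse-bump: 5 enters row 2 and ejects 3; 3 enters row 1 and ejects 1. So w(5) = 1. P is now [[3, 4, 6], [5]].
Step i=4: Q has 4 at row 1, column 3; remove that cell from P, ejecting 6. So w(4) = 6. P is now [[3, 4], [5]].
Step i=3: Q has 3 at row 1, column 2; remove that cell from P, ejecting 4. So w(3) = 4. P is now [[3], [5]].
Step i=2: Q has 2 at row 2, column 1; remove 5 from row 2 of P and reverse-bump: 5 enters row 1 and ejects 3. So w(2) = 3. P is now [[5]].
Step i=1: Q has 1 at row 1, column 1; remove that cell from P, ejecting 5. So w(1) = 5. P is now [].

So w = 5 3 4 6 1 2.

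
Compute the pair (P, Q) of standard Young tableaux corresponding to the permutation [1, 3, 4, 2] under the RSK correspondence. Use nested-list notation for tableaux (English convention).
P = [[1, 2, 4], [3]], Q = [[1, 2, 3], [4]]

Insert each entry of the permutation into P by Schensted row insertion, recording in Q the position of each new cell.

Insert 1: appended to row 1. P = [[1]].
Insert 3: appended to row 1. P = [[1, 3]].
Insert 4: appended to row 1. P = [[1, 3, 4]].
Insert 2: 2 bumps 3 from row 1; 3 starts row 2. P = [[1, 2, 4], [3]].

So P = [[1, 2, 4], [3]], Q = [[1, 2, 3], [4]].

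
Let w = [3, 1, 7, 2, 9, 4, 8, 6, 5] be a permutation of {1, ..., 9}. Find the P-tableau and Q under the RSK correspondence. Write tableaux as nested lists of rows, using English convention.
P = [[1, 2, 4, 5], [3, 6, 8], [7], [9]], Q = [[1, 3, 5, 7], [2, 4, 6], [8], [9]]

Insert each entry of the permutation into P by Schensted row insertion, recording in Q the position of each new cell.

Insert 3: appended to row 1. P = [[3]].
Insert 1: 1 bumps 3 from row 1; 3 starts row 2. P = [[1], [3]].
Insert 7: appended to row 1. P = [[1, 7], [3]].
Insert 2: 2 bumps 7 from row 1; 7 appends to row 2. P = [[1, 2], [3, 7]].
Insert 9: appended to row 1. P = [[1, 2, 9], [3, 7]].
Insert 4: 4 bumps 9 from row 1; 9 appends to row 2. P = [[1, 2, 4], [3, 7, 9]].
Insert 8: appended to row 1. P = [[1, 2, 4, 8], [3, 7, 9]].
Insert 6: 6 bumps 8 from row 1; 8 bumps 9 from row 2; 9 starts row 3. P = [[1, 2, 4, 6], [3, 7, 8], [9]].
Insert 5: 5 bumps 6 from row 1; 6 bumps 7 from row 2; 7 bumps 9 from row 3; 9 starts row 4. P = [[1, 2, 4, 5], [3, 6, 8], [7], [9]].

So P = [[1, 2, 4, 5], [3, 6, 8], [7], [9]], Q = [[1, 3, 5, 7], [2, 4, 6], [8], [9]].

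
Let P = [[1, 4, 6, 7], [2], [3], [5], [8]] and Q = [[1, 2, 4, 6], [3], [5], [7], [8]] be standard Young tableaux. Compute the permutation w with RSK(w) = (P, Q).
Reverse the RSK construction: for i from n down to 1, find the cell of Q containing i, remove the entry at that cell from P, and reverse-bump it up through P; the value ejected from row 1 is w(i).

Step i=8: Q has 8 at row 5, column 1; remove 8 from row 5 of P and reverse-bump: 8 enters row 4 and ejects 5; 5 enters row 3 and ejects 3; 3 enters row 2 and ejects 2; 2 enters row 1 and ejects 1. So w(8) = 1. P is now [[2, 4, 6, 7], [3], [5], [8]].
Step i=7: Q has 7 at row 4, column 1; remove 8 from row 4 of P and reverse-bump: 8 enters row 3 and ejects 5; 5 enters row 2 and ejects 3; 3 enters row 1 and ejects 2. So w(7) = 2. P is now [[3, 4, 6, 7], [5], [8]].
Step i=6: Q has 6 at row 1, column 4; remove that cell from P, ejecting 7. So w(6) = 7. P is now [[3, 4, 6], [5], [8]].
Step i=5: Q has 5 at row 3, column 1; remove 8 from row 3 of P and reverse-bump: 8 enters row 2 and ejects 5; 5 enters row 1 and ejects 4. So w(5) = 4. P is now [[3, 5, 6], [8]].
Step i=4: Q has 4 at row 1, column 3; remove that cell from P, ejecting 6. So w(4) = 6. P is now [[3, 5], [8]].
Step i=3: Q has 3 at row 2, column 1; remove 8 from row 2 of P and reverse-bump: 8 enters row 1 and ejects 5. So w(3) = 5. P is now [[3, 8]].
Step i=2: Q has 2 at row 1, column 2; remove that cell from P, ejecting 8. So w(2) = 8. P is now [[3]].
Step i=1: Q has 1 at row 1, column 1; remove that cell from P, ejecting 3. So w(1) = 3. P is now [].

So w = 3 8 5 6 4 7 2 1.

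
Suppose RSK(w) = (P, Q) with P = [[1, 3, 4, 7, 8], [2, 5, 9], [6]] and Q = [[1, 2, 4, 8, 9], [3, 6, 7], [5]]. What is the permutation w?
2 6 5 9 1 3 4 7 8

Reverse RSK: for i = n, n-1, ..., 1, locate i in Q, remove the corresponding corner cell from P, and reverse-bump its entry up through P; the value ejected from row 1 is w(i).

So w = 2 6 5 9 1 3 4 7 8.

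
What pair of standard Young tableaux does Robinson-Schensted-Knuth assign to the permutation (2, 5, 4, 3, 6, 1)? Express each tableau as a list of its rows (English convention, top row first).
P = [[1, 3, 6], [2], [4], [5]], Q = [[1, 2, 5], [3], [4], [6]]

Insert each entry of the permutation into P by Schensted row insertion, recording in Q the position of each new cell.

Insert 2: appended to row 1. P = [[2]], Q = [[1]].
Insert 5: appended to row 1. P = [[2, 5]], Q = [[1, 2]].
Insert 4: 4 bumps 5 from row 1; 5 starts row 2. P = [[2, 4], [5]], Q = [[1, 2], [3]].
Insert 3: 3 bumps 4 from row 1; 4 bumps 5 from row 2; 5 starts row 3. P = [[2, 3], [4], [5]], Q = [[1, 2], [3], [4]].
Insert 6: appended to row 1. P = [[2, 3, 6], [4], [5]], Q = [[1, 2, 5], [3], [4]].
Insert 1: 1 bumps 2 from row 1; 2 bumps 4 from row 2; 4 bumps 5 from row 3; 5 starts row 4. P = [[1, 3, 6], [2], [4], [5]], Q = [[1, 2, 5], [3], [4], [6]].

So P = [[1, 3, 6], [2], [4], [5]], Q = [[1, 2, 5], [3], [4], [6]].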